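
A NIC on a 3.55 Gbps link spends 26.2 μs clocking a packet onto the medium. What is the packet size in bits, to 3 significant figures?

93000 bits

L = R × t_tx = 3550000000 b/s × 2.62e-05 s = 93010 bits.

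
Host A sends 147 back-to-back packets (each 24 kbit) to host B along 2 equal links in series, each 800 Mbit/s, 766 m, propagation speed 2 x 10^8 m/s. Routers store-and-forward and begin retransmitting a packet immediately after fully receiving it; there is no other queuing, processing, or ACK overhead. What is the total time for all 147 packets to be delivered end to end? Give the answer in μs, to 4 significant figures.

4448 μs

Per-hop transmission t_tx = L/R = 24000/800000000 = 30 μs.
Per-hop propagation t_prop = 766/200000000 = 3.83 μs.
Pipeline fill: first packet needs 2·t_tx to clear all hops; remaining 146 packets each add one t_tx.
Total = (2+147-1)·t_tx + 2·t_prop = 148·30 + 2·3.83 = 4448 μs.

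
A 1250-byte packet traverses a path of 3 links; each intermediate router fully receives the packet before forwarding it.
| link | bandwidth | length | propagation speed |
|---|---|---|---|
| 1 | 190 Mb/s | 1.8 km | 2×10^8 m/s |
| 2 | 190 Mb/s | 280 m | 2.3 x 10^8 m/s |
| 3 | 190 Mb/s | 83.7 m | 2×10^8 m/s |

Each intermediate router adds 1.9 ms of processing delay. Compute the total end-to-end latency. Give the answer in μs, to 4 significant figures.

3969 μs

L = 1250 × 8 = 10000 bits.
Transmission delay per hop = L/R = 10000/190000000 = 52.6316 μs; 3 hops → 157.895 μs.
Propagation delays (d/s per hop): 9, 1.21739, 0.4185 μs; sum = 10.6359 μs.
Processing at 2 router(s): 2 × 1.9 ms = 3800 μs.
End-to-end = 3969 μs.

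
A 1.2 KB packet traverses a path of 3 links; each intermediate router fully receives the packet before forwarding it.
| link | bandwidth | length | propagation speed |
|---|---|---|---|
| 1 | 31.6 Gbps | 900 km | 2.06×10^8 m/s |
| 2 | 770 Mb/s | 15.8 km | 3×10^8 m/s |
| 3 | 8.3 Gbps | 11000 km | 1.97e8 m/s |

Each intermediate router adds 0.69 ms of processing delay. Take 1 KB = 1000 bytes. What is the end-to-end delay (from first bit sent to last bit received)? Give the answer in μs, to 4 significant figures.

L = 9600 bits.
Transmission delays (L/R per hop): 0.303797, 12.4675, 1.15663 μs; sum = 13.928 μs.
Propagation delays (d/s per hop): 4368.93, 52.6667, 55837.6 μs; sum = 60259.2 μs.
Processing at 2 router(s): 2 × 0.69 ms = 1380 μs.
End-to-end = 61650 μs.

61650 μs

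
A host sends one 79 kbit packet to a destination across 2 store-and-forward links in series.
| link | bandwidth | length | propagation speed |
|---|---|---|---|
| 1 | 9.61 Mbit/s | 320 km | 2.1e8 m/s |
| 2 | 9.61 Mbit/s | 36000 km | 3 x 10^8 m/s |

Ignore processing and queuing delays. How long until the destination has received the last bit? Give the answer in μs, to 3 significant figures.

L = 79000 bits.
Transmission delay per hop = L/R = 79000/9610000 = 8220.6 μs; 2 hops → 16441.2 μs.
Propagation delays (d/s per hop): 1523.81, 120000 μs; sum = 121524 μs.
End-to-end = 138000 μs.

138000 μs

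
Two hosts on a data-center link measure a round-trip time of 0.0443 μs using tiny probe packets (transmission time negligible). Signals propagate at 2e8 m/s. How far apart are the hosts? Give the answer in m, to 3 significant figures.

4.43 m

One-way propagation = RTT/2 = 0.02215 μs.
d = s × t = 200000000 × 2.215e-08 = 4.43 m.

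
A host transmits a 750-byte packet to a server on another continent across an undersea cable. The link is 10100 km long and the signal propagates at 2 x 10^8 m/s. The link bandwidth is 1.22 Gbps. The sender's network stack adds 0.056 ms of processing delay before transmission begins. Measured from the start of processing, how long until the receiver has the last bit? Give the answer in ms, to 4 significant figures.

L = 750 × 8 = 6000 bits.
Transmission delay = L/R = 6000 / 1220000000 = 0.00491803 ms.
Propagation delay = d/s = 10100000 m / 200000000 m/s = 50.5 ms.
Plus processing delay 0.056 ms = 0.056 ms.
Total = 50.56 ms.

50.56 ms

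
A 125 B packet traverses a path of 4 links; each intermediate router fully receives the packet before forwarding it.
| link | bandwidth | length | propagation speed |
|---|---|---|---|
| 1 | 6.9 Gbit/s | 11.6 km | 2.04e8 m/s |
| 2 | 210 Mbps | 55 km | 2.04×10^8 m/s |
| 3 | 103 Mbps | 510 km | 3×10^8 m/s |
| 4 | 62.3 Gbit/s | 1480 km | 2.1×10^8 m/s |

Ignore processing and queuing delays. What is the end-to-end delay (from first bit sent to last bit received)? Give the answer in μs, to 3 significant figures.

L = 125 × 8 = 1000 bits.
Transmission delays (L/R per hop): 0.144928, 4.7619, 9.70874, 0.0160514 μs; sum = 14.6316 μs.
Propagation delays (d/s per hop): 56.8627, 269.608, 1700, 7047.62 μs; sum = 9074.09 μs.
End-to-end = 9090 μs.

9090 μs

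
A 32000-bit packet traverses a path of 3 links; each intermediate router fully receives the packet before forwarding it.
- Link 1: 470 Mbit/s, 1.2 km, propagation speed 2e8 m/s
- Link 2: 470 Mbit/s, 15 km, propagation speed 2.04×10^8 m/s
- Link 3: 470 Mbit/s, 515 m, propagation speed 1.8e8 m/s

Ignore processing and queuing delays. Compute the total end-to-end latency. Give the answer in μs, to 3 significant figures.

Transmission delay per hop = L/R = 32000/470000000 = 68.0851 μs; 3 hops → 204.255 μs.
Propagation delays (d/s per hop): 6, 73.5294, 2.86111 μs; sum = 82.3905 μs.
End-to-end = 287 μs.

287 μs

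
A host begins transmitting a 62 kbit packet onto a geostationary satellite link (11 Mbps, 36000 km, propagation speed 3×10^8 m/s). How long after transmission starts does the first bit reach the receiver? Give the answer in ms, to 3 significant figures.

First bit experiences only propagation delay: d/s = 36000000/300000000 = 120 ms.

120 ms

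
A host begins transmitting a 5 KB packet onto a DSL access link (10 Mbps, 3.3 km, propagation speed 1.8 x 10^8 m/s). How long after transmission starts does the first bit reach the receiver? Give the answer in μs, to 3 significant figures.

First bit experiences only propagation delay: d/s = 3300/180000000 = 18.3 μs.

18.3 μs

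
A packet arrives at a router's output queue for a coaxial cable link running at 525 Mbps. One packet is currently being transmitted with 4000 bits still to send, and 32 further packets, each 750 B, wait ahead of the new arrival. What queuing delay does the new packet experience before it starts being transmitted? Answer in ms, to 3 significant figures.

0.373 ms

Each queued packet: L/R = 6000/525000000 = 0.0114286 ms.
32 queued → 0.365714 ms.
Plus remaining 4000 bits of current packet: 0.00761905 ms.
Queuing delay = 0.373 ms.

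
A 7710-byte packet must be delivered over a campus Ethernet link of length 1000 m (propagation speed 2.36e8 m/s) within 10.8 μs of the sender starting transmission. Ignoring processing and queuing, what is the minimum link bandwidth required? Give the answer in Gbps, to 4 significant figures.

L = 61680 bits.
Propagation delay = 1000 / 236000000 = 4.23729 μs.
Transmission budget = 10.8 − 4.23729 = 6.56271 μs.
R ≥ L / t_tx = 61680 bits / 6.56271e-06 s = 9.399 Gbps.

9.399 Gbps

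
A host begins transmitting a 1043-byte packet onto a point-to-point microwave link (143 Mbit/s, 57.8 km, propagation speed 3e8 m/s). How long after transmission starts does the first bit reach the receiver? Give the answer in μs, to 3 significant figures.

193 μs

First bit experiences only propagation delay: d/s = 57800/300000000 = 193 μs.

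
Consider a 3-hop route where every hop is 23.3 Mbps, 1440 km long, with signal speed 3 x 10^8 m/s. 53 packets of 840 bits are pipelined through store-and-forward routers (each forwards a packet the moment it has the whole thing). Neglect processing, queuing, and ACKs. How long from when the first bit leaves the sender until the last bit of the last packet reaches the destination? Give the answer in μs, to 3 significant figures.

Per-hop transmission t_tx = L/R = 840/23300000 = 36.0515 μs.
Per-hop propagation t_prop = 1440000/300000000 = 4800 μs.
Pipeline fill: first packet needs 3·t_tx to clear all hops; remaining 52 packets each add one t_tx.
Total = (3+53-1)·t_tx + 3·t_prop = 55·36.0515 + 3·4800 = 16400 μs.

16400 μs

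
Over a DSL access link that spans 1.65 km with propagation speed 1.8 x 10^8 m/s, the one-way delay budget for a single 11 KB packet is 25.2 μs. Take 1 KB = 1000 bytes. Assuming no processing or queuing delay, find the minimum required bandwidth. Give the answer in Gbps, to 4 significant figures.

L = 88000 bits.
Propagation delay = 1650 / 180000000 = 9.16667 μs.
Transmission budget = 25.2 − 9.16667 = 16.0333 μs.
R ≥ L / t_tx = 88000 bits / 1.60333e-05 s = 5.489 Gbps.

5.489 Gbps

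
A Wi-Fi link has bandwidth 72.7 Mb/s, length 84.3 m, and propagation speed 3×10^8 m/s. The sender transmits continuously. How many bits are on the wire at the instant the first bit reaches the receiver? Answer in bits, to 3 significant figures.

Propagation delay = 84.3 / 300000000 = 2.81e-07 s.
BDP = R × t_prop = 72700000 × 2.81e-07 = 20.4287 bits.

20.4 bits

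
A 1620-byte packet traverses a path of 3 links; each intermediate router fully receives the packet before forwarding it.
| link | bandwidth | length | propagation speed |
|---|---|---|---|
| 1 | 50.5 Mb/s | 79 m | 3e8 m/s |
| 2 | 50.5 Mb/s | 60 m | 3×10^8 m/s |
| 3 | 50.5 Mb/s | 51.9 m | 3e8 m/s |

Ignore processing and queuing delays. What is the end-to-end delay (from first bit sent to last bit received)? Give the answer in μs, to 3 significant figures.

771 μs

L = 1620 × 8 = 12960 bits.
Transmission delay per hop = L/R = 12960/50500000 = 256.634 μs; 3 hops → 769.901 μs.
Propagation delays (d/s per hop): 0.263333, 0.2, 0.173 μs; sum = 0.636333 μs.
End-to-end = 771 μs.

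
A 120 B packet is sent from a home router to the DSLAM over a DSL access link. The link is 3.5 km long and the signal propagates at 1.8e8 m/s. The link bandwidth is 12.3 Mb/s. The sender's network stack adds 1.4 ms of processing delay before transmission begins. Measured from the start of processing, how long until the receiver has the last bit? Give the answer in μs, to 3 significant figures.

1500 μs

L = 120 × 8 = 960 bits.
Transmission delay = L/R = 960 / 12300000 = 78.0488 μs.
Propagation delay = d/s = 3500 m / 180000000 m/s = 19.4444 μs.
Plus processing delay 1.4 ms = 1400 μs.
Total = 1500 μs.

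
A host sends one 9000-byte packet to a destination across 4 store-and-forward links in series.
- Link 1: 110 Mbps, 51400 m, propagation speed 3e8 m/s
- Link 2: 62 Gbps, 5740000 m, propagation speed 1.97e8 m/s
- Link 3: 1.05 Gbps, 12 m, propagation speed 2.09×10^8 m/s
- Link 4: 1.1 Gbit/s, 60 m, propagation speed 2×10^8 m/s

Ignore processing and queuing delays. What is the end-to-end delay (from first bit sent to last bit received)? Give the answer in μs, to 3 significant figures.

30100 μs

L = 9000 × 8 = 72000 bits.
Transmission delays (L/R per hop): 654.545, 1.16129, 68.5714, 65.4545 μs; sum = 789.733 μs.
Propagation delays (d/s per hop): 171.333, 29137.1, 0.0574163, 0.3 μs; sum = 29308.7 μs.
End-to-end = 30100 μs.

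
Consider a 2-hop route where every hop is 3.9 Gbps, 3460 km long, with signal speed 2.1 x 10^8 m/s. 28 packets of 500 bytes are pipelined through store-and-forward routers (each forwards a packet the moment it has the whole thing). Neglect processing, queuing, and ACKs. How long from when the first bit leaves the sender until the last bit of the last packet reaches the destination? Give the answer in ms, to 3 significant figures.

33.0 ms

Per-hop transmission t_tx = L/R = 4000/3900000000 = 0.00102564 ms.
Per-hop propagation t_prop = 3460000/210000000 = 16.4762 ms.
Pipeline fill: first packet needs 2·t_tx to clear all hops; remaining 27 packets each add one t_tx.
Total = (2+28-1)·t_tx + 2·t_prop = 29·0.00102564 + 2·16.4762 = 33.0 ms.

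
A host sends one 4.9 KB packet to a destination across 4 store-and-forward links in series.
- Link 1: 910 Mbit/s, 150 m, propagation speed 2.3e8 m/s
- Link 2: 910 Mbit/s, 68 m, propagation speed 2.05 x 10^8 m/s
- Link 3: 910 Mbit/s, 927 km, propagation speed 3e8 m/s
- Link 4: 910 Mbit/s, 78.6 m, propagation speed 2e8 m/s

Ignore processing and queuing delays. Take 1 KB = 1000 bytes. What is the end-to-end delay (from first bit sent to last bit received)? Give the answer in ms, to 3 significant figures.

3.26 ms

L = 39200 bits.
Transmission delay per hop = L/R = 39200/910000000 = 0.0430769 ms; 4 hops → 0.172308 ms.
Propagation delays (d/s per hop): 0.000652174, 0.000331707, 3.09, 0.000393 ms; sum = 3.09138 ms.
End-to-end = 3.26 ms.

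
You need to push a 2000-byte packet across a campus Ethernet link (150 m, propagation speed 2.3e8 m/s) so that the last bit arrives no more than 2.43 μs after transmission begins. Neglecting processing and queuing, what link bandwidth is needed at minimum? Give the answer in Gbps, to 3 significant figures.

L = 16000 bits.
Propagation delay = 150 / 2.3e+08 = 0.652174 μs.
Transmission budget = 2.43 − 0.652174 = 1.77783 μs.
R ≥ L / t_tx = 16000 bits / 1.77783e-06 s = 9.00 Gbps.

9.00 Gbps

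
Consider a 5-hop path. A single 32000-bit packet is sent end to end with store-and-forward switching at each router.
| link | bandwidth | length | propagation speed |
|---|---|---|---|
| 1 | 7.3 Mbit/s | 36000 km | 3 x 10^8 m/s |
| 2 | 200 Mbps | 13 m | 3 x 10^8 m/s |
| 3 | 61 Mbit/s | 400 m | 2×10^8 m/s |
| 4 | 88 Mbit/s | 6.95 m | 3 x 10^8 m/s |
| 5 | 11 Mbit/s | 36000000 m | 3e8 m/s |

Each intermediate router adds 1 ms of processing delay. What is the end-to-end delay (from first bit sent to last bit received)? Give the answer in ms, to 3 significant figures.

252 ms

Transmission delays (L/R per hop): 4.38356, 0.16, 0.52459, 0.363636, 2.90909 ms; sum = 8.34088 ms.
Propagation delays (d/s per hop): 120, 4.33333e-05, 0.002, 2.31667e-05, 120 ms; sum = 240.002 ms.
Processing at 4 router(s): 4 × 1 ms = 4 ms.
End-to-end = 252 ms.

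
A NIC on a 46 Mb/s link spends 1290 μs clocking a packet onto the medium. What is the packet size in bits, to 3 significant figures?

59300 bits

L = R × t_tx = 46000000 b/s × 0.00129 s = 59340 bits.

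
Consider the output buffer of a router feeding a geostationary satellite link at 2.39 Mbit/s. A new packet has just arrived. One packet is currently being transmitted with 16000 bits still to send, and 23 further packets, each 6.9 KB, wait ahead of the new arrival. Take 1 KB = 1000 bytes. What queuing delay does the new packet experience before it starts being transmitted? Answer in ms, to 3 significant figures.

538 ms

Each queued packet: L/R = 55200/2390000 = 23.0962 ms.
23 queued → 531.213 ms.
Plus remaining 16000 bits of current packet: 6.69456 ms.
Queuing delay = 538 ms.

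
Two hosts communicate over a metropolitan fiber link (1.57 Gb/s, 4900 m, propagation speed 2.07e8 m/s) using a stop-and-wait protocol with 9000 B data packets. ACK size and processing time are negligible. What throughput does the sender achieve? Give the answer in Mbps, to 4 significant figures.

t_tx = L/R = 72000/1570000000 = 4.58599e-05 s.
t_prop = 4900/2.07e+08 = 2.36715e-05 s; RTT = 4.7343e-05 s.
Cycle = t_tx + RTT = 9.32029e-05 s.
Throughput = L / cycle = 72000 / 9.32029e-05 = 772.5 Mbps.

772.5 Mbps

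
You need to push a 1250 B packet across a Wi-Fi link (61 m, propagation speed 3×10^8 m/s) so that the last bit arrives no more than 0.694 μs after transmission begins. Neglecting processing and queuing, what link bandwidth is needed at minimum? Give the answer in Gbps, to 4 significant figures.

L = 10000 bits.
Propagation delay = 61 / 300000000 = 0.203333 μs.
Transmission budget = 0.694 − 0.203333 = 0.490667 μs.
R ≥ L / t_tx = 10000 bits / 4.90667e-07 s = 20.38 Gbps.

20.38 Gbps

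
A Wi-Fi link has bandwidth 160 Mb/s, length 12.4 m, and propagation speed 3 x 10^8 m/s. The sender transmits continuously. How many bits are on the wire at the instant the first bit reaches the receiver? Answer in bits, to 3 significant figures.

6.61 bits

Propagation delay = 12.4 / 300000000 = 4.13333e-08 s.
BDP = R × t_prop = 160000000 × 4.13333e-08 = 6.61333 bits.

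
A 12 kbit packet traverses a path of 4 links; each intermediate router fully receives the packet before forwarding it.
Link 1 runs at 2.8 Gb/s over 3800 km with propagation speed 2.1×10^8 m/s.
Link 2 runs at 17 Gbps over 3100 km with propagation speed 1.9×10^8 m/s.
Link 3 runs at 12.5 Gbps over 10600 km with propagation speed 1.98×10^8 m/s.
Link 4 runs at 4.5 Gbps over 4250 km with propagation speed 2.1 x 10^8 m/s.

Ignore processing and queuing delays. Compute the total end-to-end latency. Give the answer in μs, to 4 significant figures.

108200 μs

L = 12000 bits.
Transmission delays (L/R per hop): 4.28571, 0.705882, 0.96, 2.66667 μs; sum = 8.61826 μs.
Propagation delays (d/s per hop): 18095.2, 16315.8, 53535.4, 20238.1 μs; sum = 108184 μs.
End-to-end = 108200 μs.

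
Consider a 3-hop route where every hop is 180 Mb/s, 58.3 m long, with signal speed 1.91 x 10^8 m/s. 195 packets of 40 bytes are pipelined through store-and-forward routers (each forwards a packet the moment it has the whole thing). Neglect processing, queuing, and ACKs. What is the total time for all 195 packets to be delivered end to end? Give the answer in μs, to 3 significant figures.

351 μs

Per-hop transmission t_tx = L/R = 320/180000000 = 1.77778 μs.
Per-hop propagation t_prop = 58.3/191000000 = 0.305236 μs.
Pipeline fill: first packet needs 3·t_tx to clear all hops; remaining 194 packets each add one t_tx.
Total = (3+195-1)·t_tx + 3·t_prop = 197·1.77778 + 3·0.305236 = 351 μs.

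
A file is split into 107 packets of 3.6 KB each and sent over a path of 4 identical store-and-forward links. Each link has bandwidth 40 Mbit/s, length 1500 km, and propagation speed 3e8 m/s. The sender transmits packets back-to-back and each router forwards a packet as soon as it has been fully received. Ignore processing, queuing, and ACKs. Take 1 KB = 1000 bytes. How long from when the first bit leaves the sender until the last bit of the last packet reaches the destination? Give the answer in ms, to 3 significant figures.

99.2 ms

Per-hop transmission t_tx = L/R = 28800/40000000 = 0.72 ms.
Per-hop propagation t_prop = 1500000/300000000 = 5 ms.
Pipeline fill: first packet needs 4·t_tx to clear all hops; remaining 106 packets each add one t_tx.
Total = (4+107-1)·t_tx + 4·t_prop = 110·0.72 + 4·5 = 99.2 ms.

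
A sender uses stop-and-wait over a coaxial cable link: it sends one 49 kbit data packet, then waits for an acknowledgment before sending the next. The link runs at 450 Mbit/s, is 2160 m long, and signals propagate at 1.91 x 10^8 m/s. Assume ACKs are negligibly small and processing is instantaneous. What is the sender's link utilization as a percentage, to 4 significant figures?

t_tx = L/R = 49000/450000000 = 0.000108889 s.
t_prop = 2160/191000000 = 1.13089e-05 s; RTT = 2.26178e-05 s.
Cycle = t_tx + RTT = 0.000131507 s.
Utilization = t_tx / cycle = 0.000108889/0.000131507 = 82.80 %.

82.80 %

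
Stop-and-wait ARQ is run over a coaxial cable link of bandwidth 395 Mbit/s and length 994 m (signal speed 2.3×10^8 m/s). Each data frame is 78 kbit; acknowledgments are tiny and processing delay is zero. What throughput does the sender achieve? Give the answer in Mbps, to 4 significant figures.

378.4 Mbps

t_tx = L/R = 78000/395000000 = 0.000197468 s.
t_prop = 994/2.3e+08 = 4.32174e-06 s; RTT = 8.64348e-06 s.
Cycle = t_tx + RTT = 0.000206112 s.
Throughput = L / cycle = 78000 / 0.000206112 = 378.4 Mbps.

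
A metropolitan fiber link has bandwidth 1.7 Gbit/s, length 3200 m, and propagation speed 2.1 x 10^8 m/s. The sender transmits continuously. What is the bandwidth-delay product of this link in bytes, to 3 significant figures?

3240 bytes

Propagation delay = 3200 / 210000000 = 1.52381e-05 s.
BDP = R × t_prop = 1700000000 × 1.52381e-05 = 25904.8 bits.
In bytes: 25904.8/8 = 3240 bytes.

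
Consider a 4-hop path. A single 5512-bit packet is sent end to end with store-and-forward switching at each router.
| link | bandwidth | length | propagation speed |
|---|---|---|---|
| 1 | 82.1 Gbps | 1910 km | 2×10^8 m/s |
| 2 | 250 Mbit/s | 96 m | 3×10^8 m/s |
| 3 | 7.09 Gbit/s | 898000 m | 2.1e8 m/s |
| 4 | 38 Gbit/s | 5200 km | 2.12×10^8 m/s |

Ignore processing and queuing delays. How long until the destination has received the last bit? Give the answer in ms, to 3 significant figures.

38.4 ms

Transmission delays (L/R per hop): 6.71376e-05, 0.022048, 0.000777433, 0.000145053 ms; sum = 0.0230376 ms.
Propagation delays (d/s per hop): 9.55, 0.00032, 4.27619, 24.5283 ms; sum = 38.3548 ms.
End-to-end = 38.4 ms.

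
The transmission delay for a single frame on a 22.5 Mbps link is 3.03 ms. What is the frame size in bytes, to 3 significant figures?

L = R × t_tx = 22500000 b/s × 0.00303 s = 68175 bits.
In bytes: 68175 / 8 = 8520 bytes.

8520 bytes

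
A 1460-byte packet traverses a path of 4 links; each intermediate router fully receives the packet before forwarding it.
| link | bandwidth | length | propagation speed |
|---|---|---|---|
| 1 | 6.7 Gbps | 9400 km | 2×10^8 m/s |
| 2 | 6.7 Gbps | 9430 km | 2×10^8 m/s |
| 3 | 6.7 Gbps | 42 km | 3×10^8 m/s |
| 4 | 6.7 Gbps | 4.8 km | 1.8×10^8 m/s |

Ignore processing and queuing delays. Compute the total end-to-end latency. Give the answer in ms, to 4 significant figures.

L = 1460 × 8 = 11680 bits.
Transmission delay per hop = L/R = 11680/6700000000 = 0.00174328 ms; 4 hops → 0.00697313 ms.
Propagation delays (d/s per hop): 47, 47.15, 0.14, 0.0266667 ms; sum = 94.3167 ms.
End-to-end = 94.32 ms.

94.32 ms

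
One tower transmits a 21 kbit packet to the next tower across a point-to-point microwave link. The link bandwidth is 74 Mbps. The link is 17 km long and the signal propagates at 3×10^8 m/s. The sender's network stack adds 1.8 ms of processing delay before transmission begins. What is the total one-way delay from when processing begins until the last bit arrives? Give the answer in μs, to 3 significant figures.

2140 μs

L = 21000 bits.
Transmission delay = L/R = 21000 / 74000000 = 283.784 μs.
Propagation delay = d/s = 17000 m / 300000000 m/s = 56.6667 μs.
Plus processing delay 1.8 ms = 1800 μs.
Total = 2140 μs.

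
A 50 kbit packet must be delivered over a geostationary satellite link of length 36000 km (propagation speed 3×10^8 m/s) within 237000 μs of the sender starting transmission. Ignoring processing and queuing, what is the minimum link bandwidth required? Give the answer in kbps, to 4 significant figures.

427.4 kbps

Propagation delay = 36000000 / 300000000 = 120000 μs.
Transmission budget = 237000 − 120000 = 117000 μs.
R ≥ L / t_tx = 50000 bits / 0.117 s = 427.4 kbps.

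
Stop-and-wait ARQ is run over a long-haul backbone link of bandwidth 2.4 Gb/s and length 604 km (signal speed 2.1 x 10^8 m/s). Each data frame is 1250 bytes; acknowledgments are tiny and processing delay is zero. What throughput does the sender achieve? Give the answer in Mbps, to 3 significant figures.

1.74 Mbps

t_tx = L/R = 10000/2400000000 = 4.16667e-06 s.
t_prop = 604000/210000000 = 0.00287619 s; RTT = 0.00575238 s.
Cycle = t_tx + RTT = 0.00575655 s.
Throughput = L / cycle = 10000 / 0.00575655 = 1.74 Mbps.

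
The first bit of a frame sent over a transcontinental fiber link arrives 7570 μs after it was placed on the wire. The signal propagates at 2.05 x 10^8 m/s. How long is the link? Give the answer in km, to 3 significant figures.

d = s × t_prop = 2.05e+08 × 0.00757 = 1550 km.

1550 km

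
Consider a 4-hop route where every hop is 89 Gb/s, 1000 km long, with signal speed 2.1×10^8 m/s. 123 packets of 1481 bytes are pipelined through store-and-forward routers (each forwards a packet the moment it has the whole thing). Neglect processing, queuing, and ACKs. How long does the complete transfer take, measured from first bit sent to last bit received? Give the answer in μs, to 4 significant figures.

19060 μs

Per-hop transmission t_tx = L/R = 11848/89000000000 = 0.133124 μs.
Per-hop propagation t_prop = 1000000/210000000 = 4761.9 μs.
Pipeline fill: first packet needs 4·t_tx to clear all hops; remaining 122 packets each add one t_tx.
Total = (4+123-1)·t_tx + 4·t_prop = 126·0.133124 + 4·4761.9 = 19060 μs.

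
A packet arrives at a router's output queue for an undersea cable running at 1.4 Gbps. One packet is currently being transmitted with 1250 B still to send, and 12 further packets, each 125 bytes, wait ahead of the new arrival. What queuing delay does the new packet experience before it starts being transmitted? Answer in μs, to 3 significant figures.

15.7 μs

Each queued packet: L/R = 1000/1400000000 = 0.714286 μs.
12 queued → 8.57143 μs.
Plus remaining 10000 bits of current packet: 7.14286 μs.
Queuing delay = 15.7 μs.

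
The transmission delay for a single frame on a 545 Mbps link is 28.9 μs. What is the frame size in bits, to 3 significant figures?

15800 bits

L = R × t_tx = 545000000 b/s × 2.89e-05 s = 15750.5 bits.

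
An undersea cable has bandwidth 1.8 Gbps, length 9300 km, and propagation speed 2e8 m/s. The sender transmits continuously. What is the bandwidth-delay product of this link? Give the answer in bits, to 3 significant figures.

83700000 bits

Propagation delay = 9300000 / 200000000 = 0.0465 s.
BDP = R × t_prop = 1800000000 × 0.0465 = 83700000 bits.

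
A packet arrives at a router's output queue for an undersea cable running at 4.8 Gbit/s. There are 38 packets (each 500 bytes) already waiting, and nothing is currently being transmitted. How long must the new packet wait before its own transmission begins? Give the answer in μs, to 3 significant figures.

Each queued packet: L/R = 4000/4800000000 = 0.833333 μs.
38 queued → 31.6667 μs.
Queuing delay = 31.7 μs.

31.7 μs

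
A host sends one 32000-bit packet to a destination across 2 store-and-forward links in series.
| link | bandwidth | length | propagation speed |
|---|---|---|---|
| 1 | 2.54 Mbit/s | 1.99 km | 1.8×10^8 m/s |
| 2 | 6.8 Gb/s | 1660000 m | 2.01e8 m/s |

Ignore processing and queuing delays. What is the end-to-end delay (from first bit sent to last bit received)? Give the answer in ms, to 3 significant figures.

20.9 ms

Transmission delays (L/R per hop): 12.5984, 0.00470588 ms; sum = 12.6031 ms.
Propagation delays (d/s per hop): 0.0110556, 8.25871 ms; sum = 8.26976 ms.
End-to-end = 20.9 ms.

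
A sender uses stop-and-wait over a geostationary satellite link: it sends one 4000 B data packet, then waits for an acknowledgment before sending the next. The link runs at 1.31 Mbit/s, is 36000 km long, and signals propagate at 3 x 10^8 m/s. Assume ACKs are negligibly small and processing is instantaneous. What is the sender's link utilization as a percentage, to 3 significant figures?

t_tx = L/R = 32000/1310000 = 0.0244275 s.
t_prop = 36000000/300000000 = 0.12 s; RTT = 0.24 s.
Cycle = t_tx + RTT = 0.264427 s.
Utilization = t_tx / cycle = 0.0244275/0.264427 = 9.24 %.

9.24 %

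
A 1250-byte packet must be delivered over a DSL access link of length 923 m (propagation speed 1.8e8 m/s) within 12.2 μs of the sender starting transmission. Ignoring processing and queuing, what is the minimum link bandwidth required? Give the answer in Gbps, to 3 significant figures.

L = 10000 bits.
Propagation delay = 923 / 180000000 = 5.12778 μs.
Transmission budget = 12.2 − 5.12778 = 7.07222 μs.
R ≥ L / t_tx = 10000 bits / 7.07222e-06 s = 1.41 Gbps.

1.41 Gbps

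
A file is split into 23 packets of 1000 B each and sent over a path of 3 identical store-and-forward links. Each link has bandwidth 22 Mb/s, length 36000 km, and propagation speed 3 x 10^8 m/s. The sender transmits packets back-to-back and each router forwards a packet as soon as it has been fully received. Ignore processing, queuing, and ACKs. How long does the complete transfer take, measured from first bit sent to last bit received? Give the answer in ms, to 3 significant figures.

369 ms

Per-hop transmission t_tx = L/R = 8000/22000000 = 0.363636 ms.
Per-hop propagation t_prop = 36000000/300000000 = 120 ms.
Pipeline fill: first packet needs 3·t_tx to clear all hops; remaining 22 packets each add one t_tx.
Total = (3+23-1)·t_tx + 3·t_prop = 25·0.363636 + 3·120 = 369 ms.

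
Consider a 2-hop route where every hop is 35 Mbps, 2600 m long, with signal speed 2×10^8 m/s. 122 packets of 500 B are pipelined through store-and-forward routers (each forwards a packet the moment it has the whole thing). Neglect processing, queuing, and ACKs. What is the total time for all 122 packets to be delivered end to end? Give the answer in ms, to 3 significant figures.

14.1 ms

Per-hop transmission t_tx = L/R = 4000/35000000 = 0.114286 ms.
Per-hop propagation t_prop = 2600/200000000 = 0.013 ms.
Pipeline fill: first packet needs 2·t_tx to clear all hops; remaining 121 packets each add one t_tx.
Total = (2+122-1)·t_tx + 2·t_prop = 123·0.114286 + 2·0.013 = 14.1 ms.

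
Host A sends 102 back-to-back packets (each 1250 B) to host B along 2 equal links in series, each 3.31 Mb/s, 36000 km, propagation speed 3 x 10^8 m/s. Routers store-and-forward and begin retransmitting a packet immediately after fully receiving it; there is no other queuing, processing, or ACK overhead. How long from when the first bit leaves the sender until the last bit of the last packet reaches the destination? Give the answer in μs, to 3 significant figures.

551000 μs

Per-hop transmission t_tx = L/R = 10000/3310000 = 3021.15 μs.
Per-hop propagation t_prop = 36000000/300000000 = 120000 μs.
Pipeline fill: first packet needs 2·t_tx to clear all hops; remaining 101 packets each add one t_tx.
Total = (2+102-1)·t_tx + 2·t_prop = 103·3021.15 + 2·120000 = 551000 μs.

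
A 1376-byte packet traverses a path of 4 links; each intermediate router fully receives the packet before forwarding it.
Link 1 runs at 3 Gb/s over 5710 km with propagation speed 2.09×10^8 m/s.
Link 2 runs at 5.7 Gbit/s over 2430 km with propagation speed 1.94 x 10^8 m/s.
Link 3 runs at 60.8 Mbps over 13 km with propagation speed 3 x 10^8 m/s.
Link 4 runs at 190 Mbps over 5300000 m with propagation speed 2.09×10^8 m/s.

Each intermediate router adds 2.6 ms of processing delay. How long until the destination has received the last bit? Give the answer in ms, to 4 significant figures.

73.29 ms

L = 1376 × 8 = 11008 bits.
Transmission delays (L/R per hop): 0.00366933, 0.00193123, 0.181053, 0.0579368 ms; sum = 0.24459 ms.
Propagation delays (d/s per hop): 27.3206, 12.5258, 0.0433333, 25.3589 ms; sum = 65.2485 ms.
Processing at 3 router(s): 3 × 2.6 ms = 7.8 ms.
End-to-end = 73.29 ms.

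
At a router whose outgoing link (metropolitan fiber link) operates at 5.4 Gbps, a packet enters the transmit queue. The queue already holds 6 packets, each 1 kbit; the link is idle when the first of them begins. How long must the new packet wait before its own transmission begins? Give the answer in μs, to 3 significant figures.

Each queued packet: L/R = 1000/5400000000 = 0.185185 μs.
6 queued → 1.11111 μs.
Queuing delay = 1.11 μs.

1.11 μs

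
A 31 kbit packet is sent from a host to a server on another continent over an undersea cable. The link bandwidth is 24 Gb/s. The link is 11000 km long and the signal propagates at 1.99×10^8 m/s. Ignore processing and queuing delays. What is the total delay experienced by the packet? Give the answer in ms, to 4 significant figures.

55.28 ms

L = 31000 bits.
Transmission delay = L/R = 31000 / 24000000000 = 0.00129167 ms.
Propagation delay = d/s = 11000000 m / 199000000 m/s = 55.2764 ms.
Total = 55.28 ms.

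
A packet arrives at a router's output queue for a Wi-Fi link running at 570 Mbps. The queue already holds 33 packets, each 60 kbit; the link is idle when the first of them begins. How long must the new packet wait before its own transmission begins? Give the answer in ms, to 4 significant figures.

3.474 ms

Each queued packet: L/R = 60000/570000000 = 0.105263 ms.
33 queued → 3.47368 ms.
Queuing delay = 3.474 ms.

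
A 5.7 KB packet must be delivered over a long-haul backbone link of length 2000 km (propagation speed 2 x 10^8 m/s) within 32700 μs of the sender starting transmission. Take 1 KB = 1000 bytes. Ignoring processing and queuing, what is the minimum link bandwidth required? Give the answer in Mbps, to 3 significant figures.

2.01 Mbps

L = 45600 bits.
Propagation delay = 2000000 / 200000000 = 10000 μs.
Transmission budget = 32700 − 10000 = 22700 μs.
R ≥ L / t_tx = 45600 bits / 0.0227 s = 2.01 Mbps.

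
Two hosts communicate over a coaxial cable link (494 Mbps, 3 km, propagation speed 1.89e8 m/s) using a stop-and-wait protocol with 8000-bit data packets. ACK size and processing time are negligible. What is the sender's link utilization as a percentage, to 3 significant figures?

33.8 %

t_tx = L/R = 8000/494000000 = 1.61943e-05 s.
t_prop = 3000/189000000 = 1.5873e-05 s; RTT = 3.1746e-05 s.
Cycle = t_tx + RTT = 4.79404e-05 s.
Utilization = t_tx / cycle = 1.61943e-05/4.79404e-05 = 33.8 %.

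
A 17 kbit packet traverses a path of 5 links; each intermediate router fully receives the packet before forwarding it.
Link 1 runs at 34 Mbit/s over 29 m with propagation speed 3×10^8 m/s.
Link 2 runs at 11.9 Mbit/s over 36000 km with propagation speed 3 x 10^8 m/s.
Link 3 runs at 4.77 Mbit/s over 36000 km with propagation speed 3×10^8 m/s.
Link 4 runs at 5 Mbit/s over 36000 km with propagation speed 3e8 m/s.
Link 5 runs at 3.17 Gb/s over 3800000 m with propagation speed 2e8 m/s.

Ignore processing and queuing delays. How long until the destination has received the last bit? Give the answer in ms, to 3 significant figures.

L = 17000 bits.
Transmission delays (L/R per hop): 0.5, 1.42857, 3.56394, 3.4, 0.00536278 ms; sum = 8.89788 ms.
Propagation delays (d/s per hop): 9.66667e-05, 120, 120, 120, 19 ms; sum = 379 ms.
End-to-end = 388 ms.

388 ms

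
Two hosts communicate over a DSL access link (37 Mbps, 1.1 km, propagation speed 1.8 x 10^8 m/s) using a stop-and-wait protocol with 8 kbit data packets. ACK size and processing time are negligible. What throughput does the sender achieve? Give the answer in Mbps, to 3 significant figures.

t_tx = L/R = 8000/37000000 = 0.000216216 s.
t_prop = 1100/180000000 = 6.11111e-06 s; RTT = 1.22222e-05 s.
Cycle = t_tx + RTT = 0.000228438 s.
Throughput = L / cycle = 8000 / 0.000228438 = 35.0 Mbps.

35.0 Mbps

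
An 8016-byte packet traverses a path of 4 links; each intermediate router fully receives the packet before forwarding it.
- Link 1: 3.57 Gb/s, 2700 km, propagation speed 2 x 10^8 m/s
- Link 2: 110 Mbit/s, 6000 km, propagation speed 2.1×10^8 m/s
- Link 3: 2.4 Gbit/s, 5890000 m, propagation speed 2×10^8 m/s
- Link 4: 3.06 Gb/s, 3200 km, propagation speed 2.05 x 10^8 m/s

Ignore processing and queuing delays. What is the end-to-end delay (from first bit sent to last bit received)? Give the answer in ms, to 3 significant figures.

87.8 ms

L = 8016 × 8 = 64128 bits.
Transmission delays (L/R per hop): 0.017963, 0.582982, 0.02672, 0.0209569 ms; sum = 0.648622 ms.
Propagation delays (d/s per hop): 13.5, 28.5714, 29.45, 15.6098 ms; sum = 87.1312 ms.
End-to-end = 87.8 ms.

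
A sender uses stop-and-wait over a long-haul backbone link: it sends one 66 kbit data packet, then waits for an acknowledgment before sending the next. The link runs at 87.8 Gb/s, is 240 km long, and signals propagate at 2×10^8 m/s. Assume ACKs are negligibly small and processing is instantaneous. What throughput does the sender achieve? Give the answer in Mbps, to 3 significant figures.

27.5 Mbps

t_tx = L/R = 66000/87800000000 = 7.51708e-07 s.
t_prop = 240000/200000000 = 0.0012 s; RTT = 0.0024 s.
Cycle = t_tx + RTT = 0.00240075 s.
Throughput = L / cycle = 66000 / 0.00240075 = 27.5 Mbps.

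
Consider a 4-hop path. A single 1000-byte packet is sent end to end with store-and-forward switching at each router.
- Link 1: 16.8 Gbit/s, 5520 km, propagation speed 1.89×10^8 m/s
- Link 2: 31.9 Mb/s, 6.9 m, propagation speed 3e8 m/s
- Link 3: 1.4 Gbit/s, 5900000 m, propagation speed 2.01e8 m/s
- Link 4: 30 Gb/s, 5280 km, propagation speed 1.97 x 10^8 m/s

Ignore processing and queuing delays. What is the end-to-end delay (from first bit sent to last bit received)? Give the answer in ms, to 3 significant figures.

L = 1000 × 8 = 8000 bits.
Transmission delays (L/R per hop): 0.00047619, 0.250784, 0.00571429, 0.000266667 ms; sum = 0.257241 ms.
Propagation delays (d/s per hop): 29.2063, 2.3e-05, 29.3532, 26.802 ms; sum = 85.3616 ms.
End-to-end = 85.6 ms.

85.6 ms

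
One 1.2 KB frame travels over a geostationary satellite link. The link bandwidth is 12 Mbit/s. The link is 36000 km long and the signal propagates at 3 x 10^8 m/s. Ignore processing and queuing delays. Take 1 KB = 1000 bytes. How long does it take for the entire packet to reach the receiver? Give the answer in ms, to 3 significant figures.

L = 9600 bits.
Transmission delay = L/R = 9600 / 12000000 = 0.8 ms.
Propagation delay = d/s = 36000000 m / 300000000 m/s = 120 ms.
Total = 121 ms.

121 ms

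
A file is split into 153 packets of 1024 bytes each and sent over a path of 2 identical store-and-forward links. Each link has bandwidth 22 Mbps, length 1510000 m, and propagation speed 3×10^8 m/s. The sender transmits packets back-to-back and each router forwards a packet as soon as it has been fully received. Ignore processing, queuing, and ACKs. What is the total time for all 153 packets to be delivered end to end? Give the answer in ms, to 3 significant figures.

Per-hop transmission t_tx = L/R = 8192/22000000 = 0.372364 ms.
Per-hop propagation t_prop = 1510000/300000000 = 5.03333 ms.
Pipeline fill: first packet needs 2·t_tx to clear all hops; remaining 152 packets each add one t_tx.
Total = (2+153-1)·t_tx + 2·t_prop = 154·0.372364 + 2·5.03333 = 67.4 ms.

67.4 ms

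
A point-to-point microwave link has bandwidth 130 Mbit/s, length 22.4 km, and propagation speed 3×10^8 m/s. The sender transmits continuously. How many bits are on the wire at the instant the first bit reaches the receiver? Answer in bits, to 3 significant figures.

Propagation delay = 22400 / 300000000 = 7.46667e-05 s.
BDP = R × t_prop = 130000000 × 7.46667e-05 = 9706.67 bits.

9710 bits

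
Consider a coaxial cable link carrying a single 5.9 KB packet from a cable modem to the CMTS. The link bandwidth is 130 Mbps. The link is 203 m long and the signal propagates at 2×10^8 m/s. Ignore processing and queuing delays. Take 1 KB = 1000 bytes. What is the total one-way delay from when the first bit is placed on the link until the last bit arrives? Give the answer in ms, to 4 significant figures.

L = 47200 bits.
Transmission delay = L/R = 47200 / 130000000 = 0.363077 ms.
Propagation delay = d/s = 203 m / 200000000 m/s = 0.001015 ms.
Total = 0.3641 ms.

0.3641 ms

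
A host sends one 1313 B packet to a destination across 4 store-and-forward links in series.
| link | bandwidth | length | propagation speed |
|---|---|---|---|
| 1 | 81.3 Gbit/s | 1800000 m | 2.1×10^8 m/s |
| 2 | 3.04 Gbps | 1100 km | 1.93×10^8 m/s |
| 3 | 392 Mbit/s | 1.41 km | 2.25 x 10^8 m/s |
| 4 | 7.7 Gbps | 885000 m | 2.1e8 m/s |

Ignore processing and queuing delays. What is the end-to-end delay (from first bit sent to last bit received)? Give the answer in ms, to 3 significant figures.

L = 1313 × 8 = 10504 bits.
Transmission delays (L/R per hop): 0.0001292, 0.00345526, 0.0267959, 0.00136416 ms; sum = 0.0317445 ms.
Propagation delays (d/s per hop): 8.57143, 5.69948, 0.00626667, 4.21429 ms; sum = 18.4915 ms.
End-to-end = 18.5 ms.

18.5 ms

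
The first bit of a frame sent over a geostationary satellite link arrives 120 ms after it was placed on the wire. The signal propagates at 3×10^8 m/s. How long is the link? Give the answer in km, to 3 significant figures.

36000 km

d = s × t_prop = 300000000 × 0.12 = 36000 km.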